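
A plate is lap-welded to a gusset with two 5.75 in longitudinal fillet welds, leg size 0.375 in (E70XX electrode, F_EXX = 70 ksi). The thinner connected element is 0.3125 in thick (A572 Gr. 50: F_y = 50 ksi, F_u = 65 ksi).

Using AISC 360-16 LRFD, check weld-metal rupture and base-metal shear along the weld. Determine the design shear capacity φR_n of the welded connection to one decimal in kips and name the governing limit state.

Weld metal: throat = 0.707×0.375 = 0.26513 in, L = 2×5.75 = 11.5 in. φR_n = 0.75 × 0.6 × 70 × 0.26513 × 11.5 = 96.0 kips.
Base metal shear (0.3125 in plate): yield φR_n = 1.0×0.6×50×0.3125×11.5 = 107.8 kips; rupture φR_n = 0.75×0.6×65×0.3125×11.5 = 105.1 kips; take 105.1 kips (rupture).
Governing: min(96.0, 105.1) = 96.0 kips → weld metal.

96.0 kips (weld metal governs)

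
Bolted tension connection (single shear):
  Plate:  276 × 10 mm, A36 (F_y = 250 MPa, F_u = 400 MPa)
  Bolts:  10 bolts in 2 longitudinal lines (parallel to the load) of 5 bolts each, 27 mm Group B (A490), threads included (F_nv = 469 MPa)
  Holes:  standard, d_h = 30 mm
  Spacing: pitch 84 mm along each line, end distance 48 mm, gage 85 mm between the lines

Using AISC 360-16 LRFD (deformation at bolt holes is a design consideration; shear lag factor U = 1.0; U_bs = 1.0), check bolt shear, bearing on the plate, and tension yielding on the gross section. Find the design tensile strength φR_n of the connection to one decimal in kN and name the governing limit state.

Bolt shear: A_b = π(27)²/4 = 572.56 mm². φR_n = 0.75 × 469 × 572.56 × 10 × 1 = 2014.0 kN.
Bearing (10 mm plate, F_u = 400 MPa): end bolts L_c = 48 − 30/2 = 33, R_n = min(1.2×33×10×400, 2.4×27×10×400) = 158.4 kN/bolt; interior L_c = 84 − 30 = 54, R_n = 259.2 kN/bolt. φR_n = 0.75 × (2×158.4 + 8×259.2) = 1792.8 kN.
Tension yield (gross): A_g = 276×10 = 2760 mm². φR_n = 0.90 × 250 × 2760 = 621.0 kN.
Governing: min(2014.0, 1792.8, 621.0) = 621.0 kN → gross-section yield.

621.0 kN (gross-section yield governs)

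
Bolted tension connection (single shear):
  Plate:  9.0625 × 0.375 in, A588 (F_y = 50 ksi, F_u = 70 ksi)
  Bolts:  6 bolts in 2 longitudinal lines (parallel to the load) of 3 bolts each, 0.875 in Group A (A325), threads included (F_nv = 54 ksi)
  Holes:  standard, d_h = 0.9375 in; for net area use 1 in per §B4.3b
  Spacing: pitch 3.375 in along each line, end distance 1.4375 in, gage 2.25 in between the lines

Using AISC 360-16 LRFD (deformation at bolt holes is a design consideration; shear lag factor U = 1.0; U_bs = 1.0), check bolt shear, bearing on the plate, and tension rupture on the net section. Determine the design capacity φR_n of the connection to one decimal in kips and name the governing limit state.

Bolt shear: A_b = π(0.875)²/4 = 0.60132 in². φR_n = 0.75 × 54 × 0.60132 × 6 × 1 = 146.1 kips.
Bearing (0.375 in plate, F_u = 70 ksi): end bolts L_c = 1.4375 − 0.9375/2 = 0.96875, R_n = min(1.2×0.96875×0.375×70, 2.4×0.875×0.375×70) = 30.516 kips/bolt; interior L_c = 3.375 − 0.9375 = 2.4375, R_n = 55.125 kips/bolt. φR_n = 0.75 × (2×30.516 + 4×55.125) = 211.1 kips.
Tension rupture (net): A_n = (9.0625 − 2×1)×0.375 = 2.6484 in² (U = 1.0, A_e = A_n). φR_n = 0.75 × 70 × 2.6484 = 139.0 kips.
Governing: min(146.1, 211.1, 139.0) = 139.0 kips → net-section rupture.

139.0 kips (net-section rupture governs)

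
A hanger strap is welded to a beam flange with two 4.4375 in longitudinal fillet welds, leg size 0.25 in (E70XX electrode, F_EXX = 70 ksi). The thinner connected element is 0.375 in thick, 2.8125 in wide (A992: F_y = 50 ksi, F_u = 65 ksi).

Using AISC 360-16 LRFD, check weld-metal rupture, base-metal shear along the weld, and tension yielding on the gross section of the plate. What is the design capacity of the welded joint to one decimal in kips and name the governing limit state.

47.5 kips (gross-section yield governs)

Weld metal: throat = 0.707×0.25 = 0.17675 in, L = 2×4.4375 = 8.875 in. φR_n = 0.75 × 0.6 × 70 × 0.17675 × 8.875 = 49.4 kips.
Base metal shear (0.375 in plate): yield φR_n = 1.0×0.6×50×0.375×8.875 = 99.8 kips; rupture φR_n = 0.75×0.6×65×0.375×8.875 = 97.3 kips; take 97.3 kips (rupture).
Tension yield (gross): A_g = 2.8125×0.375 = 1.0547 in². φR_n = 0.90 × 50 × 1.0547 = 47.5 kips.
Governing: min(49.4, 97.3, 47.5) = 47.5 kips → gross-section yield.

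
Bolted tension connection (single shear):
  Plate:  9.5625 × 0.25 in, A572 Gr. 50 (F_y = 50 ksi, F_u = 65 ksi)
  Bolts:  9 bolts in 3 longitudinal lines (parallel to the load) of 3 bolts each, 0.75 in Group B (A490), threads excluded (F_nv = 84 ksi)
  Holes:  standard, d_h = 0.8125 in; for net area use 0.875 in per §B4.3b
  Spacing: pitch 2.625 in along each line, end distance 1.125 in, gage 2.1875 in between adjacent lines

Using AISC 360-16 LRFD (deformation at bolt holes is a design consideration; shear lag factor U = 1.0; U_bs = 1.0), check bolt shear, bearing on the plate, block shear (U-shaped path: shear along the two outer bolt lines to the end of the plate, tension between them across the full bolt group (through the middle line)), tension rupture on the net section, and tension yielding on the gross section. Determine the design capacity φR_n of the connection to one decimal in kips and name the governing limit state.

84.6 kips (net-section rupture governs)

Bolt shear: A_b = π(0.75)²/4 = 0.44179 in². φR_n = 0.75 × 84 × 0.44179 × 9 × 1 = 250.5 kips.
Bearing (0.25 in plate, F_u = 65 ksi): end bolts L_c = 1.125 − 0.8125/2 = 0.71875, R_n = min(1.2×0.71875×0.25×65, 2.4×0.75×0.25×65) = 14.016 kips/bolt; interior L_c = 2.625 − 0.8125 = 1.8125, R_n = 29.25 kips/bolt. φR_n = 0.75 × (3×14.016 + 6×29.25) = 163.2 kips.
Block shear: shear path 2×[1.125+2×2.625] = 2×6.375 in, A_gv = 3.1875, A_nv = 2×(6.375 − 2.5×0.875)×0.25 = 2.0938 in²; tension across gage: (4.375 − 2×0.875)×0.25 = 0.65625 in². R_n = min(0.6×65×2.0938, 0.6×50×3.1875) + 1.0×65×0.65625 = min(81.658, 95.625) + 42.656 = 124.31 kips. φR_n = 0.75 × 124.31 = 93.2 kips.
Tension rupture (net): A_n = (9.5625 − 3×0.875)×0.25 = 1.7344 in² (U = 1.0, A_e = A_n). φR_n = 0.75 × 65 × 1.7344 = 84.6 kips.
Tension yield (gross): A_g = 9.5625×0.25 = 2.3906 in². φR_n = 0.90 × 50 × 2.3906 = 107.6 kips.
Governing: min(250.5, 163.2, 93.2, 84.6, 107.6) = 84.6 kips → net-section rupture.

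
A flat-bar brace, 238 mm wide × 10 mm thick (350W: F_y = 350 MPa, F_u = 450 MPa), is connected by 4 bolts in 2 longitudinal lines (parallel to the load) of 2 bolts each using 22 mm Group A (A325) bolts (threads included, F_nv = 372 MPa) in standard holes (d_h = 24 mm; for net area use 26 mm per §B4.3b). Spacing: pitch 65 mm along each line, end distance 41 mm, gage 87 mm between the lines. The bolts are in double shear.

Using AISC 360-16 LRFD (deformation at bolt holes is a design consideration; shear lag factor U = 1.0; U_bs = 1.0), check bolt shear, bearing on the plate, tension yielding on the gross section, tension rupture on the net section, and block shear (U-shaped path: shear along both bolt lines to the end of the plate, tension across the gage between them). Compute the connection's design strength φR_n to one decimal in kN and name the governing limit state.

477.2 kN (block shear governs)

Bolt shear: A_b = π(22)²/4 = 380.13 mm². φR_n = 0.75 × 372 × 380.13 × 4 × 2 = 848.5 kN.
Bearing (10 mm plate, F_u = 450 MPa): end bolts L_c = 41 − 24/2 = 29, R_n = min(1.2×29×10×450, 2.4×22×10×450) = 156.6 kN/bolt; interior L_c = 65 − 24 = 41, R_n = 221.4 kN/bolt. φR_n = 0.75 × (2×156.6 + 2×221.4) = 567.0 kN.
Tension yield (gross): A_g = 238×10 = 2380 mm². φR_n = 0.90 × 350 × 2380 = 749.7 kN.
Tension rupture (net): A_n = (238 − 2×26)×10 = 1860 mm² (U = 1.0, A_e = A_n). φR_n = 0.75 × 450 × 1860 = 627.8 kN.
Block shear: shear path 2×[41+1×65] = 2×106 mm, A_gv = 2120, A_nv = 2×(106 − 1.5×26)×10 = 1340 mm²; tension across gage: (87 − 1×26)×10 = 610 mm². R_n = min(0.6×450×1340, 0.6×350×2120) + 1.0×450×610 = min(361.8, 445.2) + 274.5 = 636.3 kN. φR_n = 0.75 × 636.3 = 477.2 kN.
Governing: min(848.5, 567.0, 749.7, 627.8, 477.2) = 477.2 kN → block shear.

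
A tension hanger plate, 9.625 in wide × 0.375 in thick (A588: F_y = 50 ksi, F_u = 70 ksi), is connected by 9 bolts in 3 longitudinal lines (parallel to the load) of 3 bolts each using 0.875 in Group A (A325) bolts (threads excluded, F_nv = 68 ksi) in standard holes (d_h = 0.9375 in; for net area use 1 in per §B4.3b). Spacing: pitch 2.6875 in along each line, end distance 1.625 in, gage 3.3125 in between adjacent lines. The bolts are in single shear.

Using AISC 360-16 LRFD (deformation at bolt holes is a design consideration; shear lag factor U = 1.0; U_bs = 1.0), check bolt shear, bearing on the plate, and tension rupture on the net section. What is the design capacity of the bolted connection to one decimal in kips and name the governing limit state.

Bolt shear: A_b = π(0.875)²/4 = 0.60132 in². φR_n = 0.75 × 68 × 0.60132 × 9 × 1 = 276.0 kips.
Bearing (0.375 in plate, F_u = 70 ksi): end bolts L_c = 1.625 − 0.9375/2 = 1.15625, R_n = min(1.2×1.15625×0.375×70, 2.4×0.875×0.375×70) = 36.422 kips/bolt; interior L_c = 2.6875 − 0.9375 = 1.75, R_n = 55.125 kips/bolt. φR_n = 0.75 × (3×36.422 + 6×55.125) = 330.0 kips.
Tension rupture (net): A_n = (9.625 − 3×1)×0.375 = 2.4844 in² (U = 1.0, A_e = A_n). φR_n = 0.75 × 70 × 2.4844 = 130.4 kips.
Governing: min(276.0, 330.0, 130.4) = 130.4 kips → net-section rupture.

130.4 kips (net-section rupture governs)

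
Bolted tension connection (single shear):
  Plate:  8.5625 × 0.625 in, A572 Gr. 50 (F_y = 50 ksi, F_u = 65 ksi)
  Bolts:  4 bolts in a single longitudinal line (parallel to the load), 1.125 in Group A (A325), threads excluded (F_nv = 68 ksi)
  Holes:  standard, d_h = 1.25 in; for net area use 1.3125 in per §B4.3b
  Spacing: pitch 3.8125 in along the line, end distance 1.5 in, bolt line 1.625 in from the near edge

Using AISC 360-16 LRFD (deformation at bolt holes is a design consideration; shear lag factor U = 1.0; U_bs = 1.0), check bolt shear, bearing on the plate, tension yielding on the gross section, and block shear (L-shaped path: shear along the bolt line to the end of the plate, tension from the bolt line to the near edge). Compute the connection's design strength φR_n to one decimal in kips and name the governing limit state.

Bolt shear: A_b = π(1.125)²/4 = 0.99402 in². φR_n = 0.75 × 68 × 0.99402 × 4 × 1 = 202.8 kips.
Bearing (0.625 in plate, F_u = 65 ksi): end bolts L_c = 1.5 − 1.25/2 = 0.875, R_n = min(1.2×0.875×0.625×65, 2.4×1.125×0.625×65) = 42.656 kips/bolt; interior L_c = 3.8125 − 1.25 = 2.5625, R_n = 109.69 kips/bolt. φR_n = 0.75 × (1×42.656 + 3×109.69) = 278.8 kips.
Tension yield (gross): A_g = 8.5625×0.625 = 5.3516 in². φR_n = 0.90 × 50 × 5.3516 = 240.8 kips.
Block shear: shear path 1×[1.5+3×3.8125] = 1×12.9375 in, A_gv = 8.0859, A_nv = 1×(12.9375 − 3.5×1.3125)×0.625 = 5.2148 in²; tension to near edge: (1.625 − 0.5×1.3125)×0.625 = 0.60547 in². R_n = min(0.6×65×5.2148, 0.6×50×8.0859) + 1.0×65×0.60547 = min(203.38, 242.58) + 39.356 = 242.74 kips. φR_n = 0.75 × 242.74 = 182.1 kips.
Governing: min(202.8, 278.8, 240.8, 182.1) = 182.1 kips → block shear.

182.1 kips (block shear governs)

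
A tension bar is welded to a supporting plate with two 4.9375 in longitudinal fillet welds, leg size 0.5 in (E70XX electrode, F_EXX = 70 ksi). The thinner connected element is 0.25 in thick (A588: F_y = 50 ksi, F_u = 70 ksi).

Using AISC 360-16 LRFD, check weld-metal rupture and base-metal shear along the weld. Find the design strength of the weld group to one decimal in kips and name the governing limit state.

Weld metal: throat = 0.707×0.5 = 0.3535 in, L = 2×4.9375 = 9.875 in. φR_n = 0.75 × 0.6 × 70 × 0.3535 × 9.875 = 110.0 kips.
Base metal shear (0.25 in plate): yield φR_n = 1.0×0.6×50×0.25×9.875 = 74.1 kips; rupture φR_n = 0.75×0.6×70×0.25×9.875 = 77.8 kips; take 74.1 kips (yield).
Governing: min(110.0, 74.1) = 74.1 kips → base-metal shear.

74.1 kips (base-metal shear governs)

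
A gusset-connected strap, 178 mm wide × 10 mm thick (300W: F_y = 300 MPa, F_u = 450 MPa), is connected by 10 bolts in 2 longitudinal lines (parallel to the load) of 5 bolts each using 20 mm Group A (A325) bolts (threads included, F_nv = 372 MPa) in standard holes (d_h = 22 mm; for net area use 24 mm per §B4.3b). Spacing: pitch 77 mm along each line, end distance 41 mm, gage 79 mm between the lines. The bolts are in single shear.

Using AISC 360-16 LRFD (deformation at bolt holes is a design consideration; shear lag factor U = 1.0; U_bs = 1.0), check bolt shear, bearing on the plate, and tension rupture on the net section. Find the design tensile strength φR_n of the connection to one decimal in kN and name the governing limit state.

438.8 kN (net-section rupture governs)

Bolt shear: A_b = π(20)²/4 = 314.16 mm². φR_n = 0.75 × 372 × 314.16 × 10 × 1 = 876.5 kN.
Bearing (10 mm plate, F_u = 450 MPa): end bolts L_c = 41 − 22/2 = 30, R_n = min(1.2×30×10×450, 2.4×20×10×450) = 162 kN/bolt; interior L_c = 77 − 22 = 55, R_n = 216 kN/bolt. φR_n = 0.75 × (2×162 + 8×216) = 1539.0 kN.
Tension rupture (net): A_n = (178 − 2×24)×10 = 1300 mm² (U = 1.0, A_e = A_n). φR_n = 0.75 × 450 × 1300 = 438.8 kN.
Governing: min(876.5, 1539.0, 438.8) = 438.8 kN → net-section rupture.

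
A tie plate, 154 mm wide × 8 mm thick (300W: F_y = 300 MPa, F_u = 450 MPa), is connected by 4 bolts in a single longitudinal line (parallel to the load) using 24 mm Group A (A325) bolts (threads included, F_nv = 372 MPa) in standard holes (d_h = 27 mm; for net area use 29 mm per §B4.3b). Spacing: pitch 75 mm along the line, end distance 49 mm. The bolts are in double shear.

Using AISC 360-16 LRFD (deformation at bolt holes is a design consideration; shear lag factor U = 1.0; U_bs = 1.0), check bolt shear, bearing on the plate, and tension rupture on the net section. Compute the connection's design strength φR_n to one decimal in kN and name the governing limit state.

Bolt shear: A_b = π(24)²/4 = 452.39 mm². φR_n = 0.75 × 372 × 452.39 × 4 × 2 = 1009.7 kN.
Bearing (8 mm plate, F_u = 450 MPa): end bolts L_c = 49 − 27/2 = 35.5, R_n = min(1.2×35.5×8×450, 2.4×24×8×450) = 153.36 kN/bolt; interior L_c = 75 − 27 = 48, R_n = 207.36 kN/bolt. φR_n = 0.75 × (1×153.36 + 3×207.36) = 581.6 kN.
Tension rupture (net): A_n = (154 − 1×29)×8 = 1000 mm² (U = 1.0, A_e = A_n). φR_n = 0.75 × 450 × 1000 = 337.5 kN.
Governing: min(1009.7, 581.6, 337.5) = 337.5 kN → net-section rupture.

337.5 kN (net-section rupture governs)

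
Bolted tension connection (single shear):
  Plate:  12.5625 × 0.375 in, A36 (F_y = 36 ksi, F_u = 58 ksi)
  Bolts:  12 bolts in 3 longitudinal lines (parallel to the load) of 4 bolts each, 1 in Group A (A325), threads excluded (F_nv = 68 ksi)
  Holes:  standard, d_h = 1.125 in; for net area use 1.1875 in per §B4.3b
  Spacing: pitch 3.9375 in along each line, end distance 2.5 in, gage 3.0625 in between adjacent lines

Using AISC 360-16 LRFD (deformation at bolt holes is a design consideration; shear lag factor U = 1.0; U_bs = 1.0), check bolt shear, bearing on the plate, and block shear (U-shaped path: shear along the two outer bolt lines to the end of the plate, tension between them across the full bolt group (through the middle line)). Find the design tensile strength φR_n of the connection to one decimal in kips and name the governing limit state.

235.1 kips (block shear governs)

Bolt shear: A_b = π(1)²/4 = 0.7854 in². φR_n = 0.75 × 68 × 0.7854 × 12 × 1 = 480.7 kips.
Bearing (0.375 in plate, F_u = 58 ksi): end bolts L_c = 2.5 − 1.125/2 = 1.9375, R_n = min(1.2×1.9375×0.375×58, 2.4×1×0.375×58) = 50.569 kips/bolt; interior L_c = 3.9375 − 1.125 = 2.8125, R_n = 52.2 kips/bolt. φR_n = 0.75 × (3×50.569 + 9×52.2) = 466.1 kips.
Block shear: shear path 2×[2.5+3×3.9375] = 2×14.3125 in, A_gv = 10.734, A_nv = 2×(14.3125 − 3.5×1.1875)×0.375 = 7.6172 in²; tension across gage: (6.125 − 2×1.1875)×0.375 = 1.4063 in². R_n = min(0.6×58×7.6172, 0.6×36×10.734) + 1.0×58×1.4063 = min(265.08, 231.85) + 81.565 = 313.42 kips. φR_n = 0.75 × 313.42 = 235.1 kips.
Governing: min(480.7, 466.1, 235.1) = 235.1 kips → block shear.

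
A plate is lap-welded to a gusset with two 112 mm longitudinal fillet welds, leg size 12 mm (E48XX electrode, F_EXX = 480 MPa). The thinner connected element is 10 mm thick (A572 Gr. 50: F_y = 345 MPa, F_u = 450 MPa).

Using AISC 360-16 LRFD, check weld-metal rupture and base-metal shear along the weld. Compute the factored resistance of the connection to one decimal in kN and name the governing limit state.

410.5 kN (weld metal governs)

Weld metal: throat = 0.707×12 = 8.484 mm, L = 2×112 = 224 mm. φR_n = 0.75 × 0.6 × 480 × 8.484 × 224 = 410.5 kN.
Base metal shear (10 mm plate): yield φR_n = 1.0×0.6×345×10×224 = 463.7 kN; rupture φR_n = 0.75×0.6×450×10×224 = 453.6 kN; take 453.6 kN (rupture).
Governing: min(410.5, 453.6) = 410.5 kN → weld metal.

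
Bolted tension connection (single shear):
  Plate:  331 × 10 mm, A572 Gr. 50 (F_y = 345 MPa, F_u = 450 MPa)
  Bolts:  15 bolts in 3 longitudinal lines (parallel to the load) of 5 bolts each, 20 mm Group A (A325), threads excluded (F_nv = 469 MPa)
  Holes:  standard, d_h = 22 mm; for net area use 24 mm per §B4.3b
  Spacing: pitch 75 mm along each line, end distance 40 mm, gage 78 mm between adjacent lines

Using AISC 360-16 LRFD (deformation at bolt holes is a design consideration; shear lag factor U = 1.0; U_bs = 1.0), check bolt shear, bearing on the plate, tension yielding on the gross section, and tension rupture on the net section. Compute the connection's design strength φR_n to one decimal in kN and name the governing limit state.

Bolt shear: A_b = π(20)²/4 = 314.16 mm². φR_n = 0.75 × 469 × 314.16 × 15 × 1 = 1657.6 kN.
Bearing (10 mm plate, F_u = 450 MPa): end bolts L_c = 40 − 22/2 = 29, R_n = min(1.2×29×10×450, 2.4×20×10×450) = 156.6 kN/bolt; interior L_c = 75 − 22 = 53, R_n = 216 kN/bolt. φR_n = 0.75 × (3×156.6 + 12×216) = 2296.4 kN.
Tension yield (gross): A_g = 331×10 = 3310 mm². φR_n = 0.90 × 345 × 3310 = 1027.8 kN.
Tension rupture (net): A_n = (331 − 3×24)×10 = 2590 mm² (U = 1.0, A_e = A_n). φR_n = 0.75 × 450 × 2590 = 874.1 kN.
Governing: min(1657.6, 2296.4, 1027.8, 874.1) = 874.1 kN → net-section rupture.

874.1 kN (net-section rupture governs)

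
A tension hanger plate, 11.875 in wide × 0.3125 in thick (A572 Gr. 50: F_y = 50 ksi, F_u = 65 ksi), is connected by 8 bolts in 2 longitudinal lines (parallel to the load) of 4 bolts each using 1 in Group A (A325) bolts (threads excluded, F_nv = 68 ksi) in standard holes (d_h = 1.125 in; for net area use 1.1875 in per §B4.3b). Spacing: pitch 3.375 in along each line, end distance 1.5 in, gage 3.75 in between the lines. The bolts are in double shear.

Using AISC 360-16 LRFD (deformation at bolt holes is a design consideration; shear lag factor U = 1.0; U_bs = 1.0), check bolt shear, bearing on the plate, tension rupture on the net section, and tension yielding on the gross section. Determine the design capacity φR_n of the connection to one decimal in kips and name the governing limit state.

Bolt shear: A_b = π(1)²/4 = 0.7854 in². φR_n = 0.75 × 68 × 0.7854 × 8 × 2 = 640.9 kips.
Bearing (0.3125 in plate, F_u = 65 ksi): end bolts L_c = 1.5 − 1.125/2 = 0.9375, R_n = min(1.2×0.9375×0.3125×65, 2.4×1×0.3125×65) = 22.852 kips/bolt; interior L_c = 3.375 − 1.125 = 2.25, R_n = 48.75 kips/bolt. φR_n = 0.75 × (2×22.852 + 6×48.75) = 253.7 kips.
Tension rupture (net): A_n = (11.875 − 2×1.1875)×0.3125 = 2.9688 in² (U = 1.0, A_e = A_n). φR_n = 0.75 × 65 × 2.9688 = 144.7 kips.
Tension yield (gross): A_g = 11.875×0.3125 = 3.7109 in². φR_n = 0.90 × 50 × 3.7109 = 167.0 kips.
Governing: min(640.9, 253.7, 144.7, 167.0) = 144.7 kips → net-section rupture.

144.7 kips (net-section rupture governs)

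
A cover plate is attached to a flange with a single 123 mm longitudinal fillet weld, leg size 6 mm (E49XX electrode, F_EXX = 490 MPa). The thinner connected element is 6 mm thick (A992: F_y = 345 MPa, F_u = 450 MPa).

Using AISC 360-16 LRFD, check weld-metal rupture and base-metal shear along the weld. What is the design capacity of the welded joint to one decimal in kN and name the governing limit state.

115.0 kN (weld metal governs)

Weld metal: throat = 0.707×6 = 4.242 mm, L = 123 mm. φR_n = 0.75 × 0.6 × 490 × 4.242 × 123 = 115.0 kN.
Base metal shear (6 mm plate): yield φR_n = 1.0×0.6×345×6×123 = 152.8 kN; rupture φR_n = 0.75×0.6×450×6×123 = 149.4 kN; take 149.4 kN (rupture).
Governing: min(115.0, 149.4) = 115.0 kN → weld metal.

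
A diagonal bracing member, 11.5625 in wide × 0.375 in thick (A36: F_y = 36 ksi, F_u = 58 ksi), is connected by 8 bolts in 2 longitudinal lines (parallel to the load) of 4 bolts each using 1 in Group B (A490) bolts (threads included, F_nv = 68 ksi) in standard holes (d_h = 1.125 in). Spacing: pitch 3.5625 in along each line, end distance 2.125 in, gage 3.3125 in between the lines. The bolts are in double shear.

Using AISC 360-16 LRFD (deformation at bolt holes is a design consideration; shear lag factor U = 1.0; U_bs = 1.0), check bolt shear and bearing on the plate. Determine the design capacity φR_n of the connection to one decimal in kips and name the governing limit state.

Bolt shear: A_b = π(1)²/4 = 0.7854 in². φR_n = 0.75 × 68 × 0.7854 × 8 × 2 = 640.9 kips.
Bearing (0.375 in plate, F_u = 58 ksi): end bolts L_c = 2.125 − 1.125/2 = 1.5625, R_n = min(1.2×1.5625×0.375×58, 2.4×1×0.375×58) = 40.781 kips/bolt; interior L_c = 3.5625 − 1.125 = 2.4375, R_n = 52.2 kips/bolt. φR_n = 0.75 × (2×40.781 + 6×52.2) = 296.1 kips.
Governing: min(640.9, 296.1) = 296.1 kips → bearing.

296.1 kips (bearing governs)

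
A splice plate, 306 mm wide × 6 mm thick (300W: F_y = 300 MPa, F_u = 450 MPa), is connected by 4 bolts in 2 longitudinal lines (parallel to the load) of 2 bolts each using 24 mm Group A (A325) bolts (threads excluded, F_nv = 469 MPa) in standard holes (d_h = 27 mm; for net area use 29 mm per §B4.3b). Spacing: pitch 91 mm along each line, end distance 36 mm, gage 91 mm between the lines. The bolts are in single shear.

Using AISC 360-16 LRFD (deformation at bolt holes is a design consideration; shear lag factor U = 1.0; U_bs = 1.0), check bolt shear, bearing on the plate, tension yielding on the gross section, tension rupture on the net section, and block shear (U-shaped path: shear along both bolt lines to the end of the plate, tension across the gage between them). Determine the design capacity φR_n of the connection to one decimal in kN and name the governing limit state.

Bolt shear: A_b = π(24)²/4 = 452.39 mm². φR_n = 0.75 × 469 × 452.39 × 4 × 1 = 636.5 kN.
Bearing (6 mm plate, F_u = 450 MPa): end bolts L_c = 36 − 27/2 = 22.5, R_n = min(1.2×22.5×6×450, 2.4×24×6×450) = 72.9 kN/bolt; interior L_c = 91 − 27 = 64, R_n = 155.52 kN/bolt. φR_n = 0.75 × (2×72.9 + 2×155.52) = 342.6 kN.
Tension yield (gross): A_g = 306×6 = 1836 mm². φR_n = 0.90 × 300 × 1836 = 495.7 kN.
Tension rupture (net): A_n = (306 − 2×29)×6 = 1488 mm² (U = 1.0, A_e = A_n). φR_n = 0.75 × 450 × 1488 = 502.2 kN.
Block shear: shear path 2×[36+1×91] = 2×127 mm, A_gv = 1524, A_nv = 2×(127 − 1.5×29)×6 = 1002 mm²; tension across gage: (91 − 1×29)×6 = 372 mm². R_n = min(0.6×450×1002, 0.6×300×1524) + 1.0×450×372 = min(270.54, 274.32) + 167.4 = 437.94 kN. φR_n = 0.75 × 437.94 = 328.5 kN.
Governing: min(636.5, 342.6, 495.7, 502.2, 328.5) = 328.5 kN → block shear.

328.5 kN (block shear governs)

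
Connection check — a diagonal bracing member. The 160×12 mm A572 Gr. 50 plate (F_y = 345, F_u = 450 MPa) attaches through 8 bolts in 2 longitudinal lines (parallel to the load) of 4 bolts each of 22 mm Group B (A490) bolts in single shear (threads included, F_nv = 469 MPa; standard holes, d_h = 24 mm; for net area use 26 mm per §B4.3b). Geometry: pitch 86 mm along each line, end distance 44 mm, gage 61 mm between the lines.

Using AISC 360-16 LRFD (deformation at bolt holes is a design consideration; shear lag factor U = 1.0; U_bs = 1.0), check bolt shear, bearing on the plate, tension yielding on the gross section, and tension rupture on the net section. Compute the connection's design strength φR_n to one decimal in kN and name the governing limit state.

Bolt shear: A_b = π(22)²/4 = 380.13 mm². φR_n = 0.75 × 469 × 380.13 × 8 × 1 = 1069.7 kN.
Bearing (12 mm plate, F_u = 450 MPa): end bolts L_c = 44 − 24/2 = 32, R_n = min(1.2×32×12×450, 2.4×22×12×450) = 207.36 kN/bolt; interior L_c = 86 − 24 = 62, R_n = 285.12 kN/bolt. φR_n = 0.75 × (2×207.36 + 6×285.12) = 1594.1 kN.
Tension yield (gross): A_g = 160×12 = 1920 mm². φR_n = 0.90 × 345 × 1920 = 596.2 kN.
Tension rupture (net): A_n = (160 − 2×26)×12 = 1296 mm² (U = 1.0, A_e = A_n). φR_n = 0.75 × 450 × 1296 = 437.4 kN.
Governing: min(1069.7, 1594.1, 596.2, 437.4) = 437.4 kN → net-section rupture.

437.4 kN (net-section rupture governs)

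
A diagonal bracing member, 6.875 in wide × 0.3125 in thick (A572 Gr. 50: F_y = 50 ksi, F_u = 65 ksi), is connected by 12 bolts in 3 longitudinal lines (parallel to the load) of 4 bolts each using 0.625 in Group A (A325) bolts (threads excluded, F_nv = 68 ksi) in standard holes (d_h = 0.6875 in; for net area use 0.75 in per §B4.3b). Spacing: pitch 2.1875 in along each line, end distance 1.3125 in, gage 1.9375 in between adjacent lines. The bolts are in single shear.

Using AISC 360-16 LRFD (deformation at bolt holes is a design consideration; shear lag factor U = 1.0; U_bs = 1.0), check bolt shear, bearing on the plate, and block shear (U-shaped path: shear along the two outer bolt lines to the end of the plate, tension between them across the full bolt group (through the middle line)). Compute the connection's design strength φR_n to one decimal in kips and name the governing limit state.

132.2 kips (block shear governs)

Bolt shear: A_b = π(0.625)²/4 = 0.3068 in². φR_n = 0.75 × 68 × 0.3068 × 12 × 1 = 187.8 kips.
Bearing (0.3125 in plate, F_u = 65 ksi): end bolts L_c = 1.3125 − 0.6875/2 = 0.96875, R_n = min(1.2×0.96875×0.3125×65, 2.4×0.625×0.3125×65) = 23.613 kips/bolt; interior L_c = 2.1875 − 0.6875 = 1.5, R_n = 30.469 kips/bolt. φR_n = 0.75 × (3×23.613 + 9×30.469) = 258.8 kips.
Block shear: shear path 2×[1.3125+3×2.1875] = 2×7.875 in, A_gv = 4.9219, A_nv = 2×(7.875 − 3.5×0.75)×0.3125 = 3.2813 in²; tension across gage: (3.875 − 2×0.75)×0.3125 = 0.74219 in². R_n = min(0.6×65×3.2813, 0.6×50×4.9219) + 1.0×65×0.74219 = min(127.97, 147.66) + 48.242 = 176.21 kips. φR_n = 0.75 × 176.21 = 132.2 kips.
Governing: min(187.8, 258.8, 132.2) = 132.2 kips → block shear.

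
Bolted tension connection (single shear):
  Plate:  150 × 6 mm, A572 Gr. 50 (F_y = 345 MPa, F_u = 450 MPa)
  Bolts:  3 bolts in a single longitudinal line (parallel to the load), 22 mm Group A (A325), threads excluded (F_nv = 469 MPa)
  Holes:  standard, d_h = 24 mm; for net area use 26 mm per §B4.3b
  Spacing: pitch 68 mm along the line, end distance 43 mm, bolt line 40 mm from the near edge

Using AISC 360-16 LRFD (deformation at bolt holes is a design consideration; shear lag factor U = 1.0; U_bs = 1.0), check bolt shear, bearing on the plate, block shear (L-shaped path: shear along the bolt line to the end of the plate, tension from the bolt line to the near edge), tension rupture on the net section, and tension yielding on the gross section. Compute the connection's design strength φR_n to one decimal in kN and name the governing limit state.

193.2 kN (block shear governs)

Bolt shear: A_b = π(22)²/4 = 380.13 mm². φR_n = 0.75 × 469 × 380.13 × 3 × 1 = 401.1 kN.
Bearing (6 mm plate, F_u = 450 MPa): end bolts L_c = 43 − 24/2 = 31, R_n = min(1.2×31×6×450, 2.4×22×6×450) = 100.44 kN/bolt; interior L_c = 68 − 24 = 44, R_n = 142.56 kN/bolt. φR_n = 0.75 × (1×100.44 + 2×142.56) = 289.2 kN.
Block shear: shear path 1×[43+2×68] = 1×179 mm, A_gv = 1074, A_nv = 1×(179 − 2.5×26)×6 = 684 mm²; tension to near edge: (40 − 0.5×26)×6 = 162 mm². R_n = min(0.6×450×684, 0.6×345×1074) + 1.0×450×162 = min(184.68, 222.32) + 72.9 = 257.58 kN. φR_n = 0.75 × 257.58 = 193.2 kN.
Tension rupture (net): A_n = (150 − 1×26)×6 = 744 mm² (U = 1.0, A_e = A_n). φR_n = 0.75 × 450 × 744 = 251.1 kN.
Tension yield (gross): A_g = 150×6 = 900 mm². φR_n = 0.90 × 345 × 900 = 279.5 kN.
Governing: min(401.1, 289.2, 193.2, 251.1, 279.5) = 193.2 kN → block shear.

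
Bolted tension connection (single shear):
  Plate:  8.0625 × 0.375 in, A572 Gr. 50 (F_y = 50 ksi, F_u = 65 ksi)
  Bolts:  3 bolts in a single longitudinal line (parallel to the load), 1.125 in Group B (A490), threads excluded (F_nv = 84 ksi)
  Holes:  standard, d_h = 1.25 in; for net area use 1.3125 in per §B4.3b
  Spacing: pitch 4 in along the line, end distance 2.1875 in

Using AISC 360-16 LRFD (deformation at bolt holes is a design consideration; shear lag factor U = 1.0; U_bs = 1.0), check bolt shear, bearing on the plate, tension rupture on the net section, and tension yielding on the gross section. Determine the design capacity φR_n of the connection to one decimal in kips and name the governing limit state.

123.4 kips (net-section rupture governs)

Bolt shear: A_b = π(1.125)²/4 = 0.99402 in². φR_n = 0.75 × 84 × 0.99402 × 3 × 1 = 187.9 kips.
Bearing (0.375 in plate, F_u = 65 ksi): end bolts L_c = 2.1875 − 1.25/2 = 1.5625, R_n = min(1.2×1.5625×0.375×65, 2.4×1.125×0.375×65) = 45.703 kips/bolt; interior L_c = 4 − 1.25 = 2.75, R_n = 65.813 kips/bolt. φR_n = 0.75 × (1×45.703 + 2×65.813) = 133.0 kips.
Tension rupture (net): A_n = (8.0625 − 1×1.3125)×0.375 = 2.5313 in² (U = 1.0, A_e = A_n). φR_n = 0.75 × 65 × 2.5313 = 123.4 kips.
Tension yield (gross): A_g = 8.0625×0.375 = 3.0234 in². φR_n = 0.90 × 50 × 3.0234 = 136.1 kips.
Governing: min(187.9, 133.0, 123.4, 136.1) = 123.4 kips → net-section rupture.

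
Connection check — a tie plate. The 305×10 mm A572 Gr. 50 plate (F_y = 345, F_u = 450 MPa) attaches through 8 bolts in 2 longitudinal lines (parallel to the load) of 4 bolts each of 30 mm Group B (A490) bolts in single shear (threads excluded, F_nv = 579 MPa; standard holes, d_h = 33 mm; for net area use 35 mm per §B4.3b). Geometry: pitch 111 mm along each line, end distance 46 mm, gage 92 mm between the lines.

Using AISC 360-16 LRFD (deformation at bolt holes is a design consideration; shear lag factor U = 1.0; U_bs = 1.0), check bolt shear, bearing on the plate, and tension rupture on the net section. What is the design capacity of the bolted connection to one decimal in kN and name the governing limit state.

793.1 kN (net-section rupture governs)

Bolt shear: A_b = π(30)²/4 = 706.86 mm². φR_n = 0.75 × 579 × 706.86 × 8 × 1 = 2455.6 kN.
Bearing (10 mm plate, F_u = 450 MPa): end bolts L_c = 46 − 33/2 = 29.5, R_n = min(1.2×29.5×10×450, 2.4×30×10×450) = 159.3 kN/bolt; interior L_c = 111 − 33 = 78, R_n = 324 kN/bolt. φR_n = 0.75 × (2×159.3 + 6×324) = 1697.0 kN.
Tension rupture (net): A_n = (305 − 2×35)×10 = 2350 mm² (U = 1.0, A_e = A_n). φR_n = 0.75 × 450 × 2350 = 793.1 kN.
Governing: min(2455.6, 1697.0, 793.1) = 793.1 kN → net-section rupture.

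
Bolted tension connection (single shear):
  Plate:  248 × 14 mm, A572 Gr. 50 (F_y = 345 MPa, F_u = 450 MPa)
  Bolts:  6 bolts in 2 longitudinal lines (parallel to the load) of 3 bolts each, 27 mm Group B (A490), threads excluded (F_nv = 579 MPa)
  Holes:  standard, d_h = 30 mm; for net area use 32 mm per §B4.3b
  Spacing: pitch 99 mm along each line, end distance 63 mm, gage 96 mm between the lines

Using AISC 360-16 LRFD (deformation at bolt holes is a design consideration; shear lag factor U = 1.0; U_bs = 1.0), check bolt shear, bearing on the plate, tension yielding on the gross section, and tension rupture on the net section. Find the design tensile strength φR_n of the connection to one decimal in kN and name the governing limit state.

869.4 kN (net-section rupture governs)

Bolt shear: A_b = π(27)²/4 = 572.56 mm². φR_n = 0.75 × 579 × 572.56 × 6 × 1 = 1491.8 kN.
Bearing (14 mm plate, F_u = 450 MPa): end bolts L_c = 63 − 30/2 = 48, R_n = min(1.2×48×14×450, 2.4×27×14×450) = 362.88 kN/bolt; interior L_c = 99 − 30 = 69, R_n = 408.24 kN/bolt. φR_n = 0.75 × (2×362.88 + 4×408.24) = 1769.0 kN.
Tension yield (gross): A_g = 248×14 = 3472 mm². φR_n = 0.90 × 345 × 3472 = 1078.1 kN.
Tension rupture (net): A_n = (248 − 2×32)×14 = 2576 mm² (U = 1.0, A_e = A_n). φR_n = 0.75 × 450 × 2576 = 869.4 kN.
Governing: min(1491.8, 1769.0, 1078.1, 869.4) = 869.4 kN → net-section rupture.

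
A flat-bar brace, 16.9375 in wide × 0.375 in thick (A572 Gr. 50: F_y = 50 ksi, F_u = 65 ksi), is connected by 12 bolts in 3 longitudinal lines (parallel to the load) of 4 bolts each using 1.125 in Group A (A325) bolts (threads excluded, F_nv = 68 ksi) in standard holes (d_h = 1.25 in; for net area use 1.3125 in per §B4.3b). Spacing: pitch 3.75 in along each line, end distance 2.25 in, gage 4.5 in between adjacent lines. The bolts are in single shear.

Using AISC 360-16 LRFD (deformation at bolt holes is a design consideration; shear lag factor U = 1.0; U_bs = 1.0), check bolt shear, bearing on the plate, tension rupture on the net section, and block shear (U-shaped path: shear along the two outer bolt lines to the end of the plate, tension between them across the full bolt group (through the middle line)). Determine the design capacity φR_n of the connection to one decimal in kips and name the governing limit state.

Bolt shear: A_b = π(1.125)²/4 = 0.99402 in². φR_n = 0.75 × 68 × 0.99402 × 12 × 1 = 608.3 kips.
Bearing (0.375 in plate, F_u = 65 ksi): end bolts L_c = 2.25 − 1.25/2 = 1.625, R_n = min(1.2×1.625×0.375×65, 2.4×1.125×0.375×65) = 47.531 kips/bolt; interior L_c = 3.75 − 1.25 = 2.5, R_n = 65.813 kips/bolt. φR_n = 0.75 × (3×47.531 + 9×65.813) = 551.2 kips.
Tension rupture (net): A_n = (16.9375 − 3×1.3125)×0.375 = 4.875 in² (U = 1.0, A_e = A_n). φR_n = 0.75 × 65 × 4.875 = 237.7 kips.
Block shear: shear path 2×[2.25+3×3.75] = 2×13.5 in, A_gv = 10.125, A_nv = 2×(13.5 − 3.5×1.3125)×0.375 = 6.6797 in²; tension across gage: (9 − 2×1.3125)×0.375 = 2.3906 in². R_n = min(0.6×65×6.6797, 0.6×50×10.125) + 1.0×65×2.3906 = min(260.51, 303.75) + 155.39 = 415.9 kips. φR_n = 0.75 × 415.9 = 311.9 kips.
Governing: min(608.3, 551.2, 237.7, 311.9) = 237.7 kips → net-section rupture.

237.7 kips (net-section rupture governs)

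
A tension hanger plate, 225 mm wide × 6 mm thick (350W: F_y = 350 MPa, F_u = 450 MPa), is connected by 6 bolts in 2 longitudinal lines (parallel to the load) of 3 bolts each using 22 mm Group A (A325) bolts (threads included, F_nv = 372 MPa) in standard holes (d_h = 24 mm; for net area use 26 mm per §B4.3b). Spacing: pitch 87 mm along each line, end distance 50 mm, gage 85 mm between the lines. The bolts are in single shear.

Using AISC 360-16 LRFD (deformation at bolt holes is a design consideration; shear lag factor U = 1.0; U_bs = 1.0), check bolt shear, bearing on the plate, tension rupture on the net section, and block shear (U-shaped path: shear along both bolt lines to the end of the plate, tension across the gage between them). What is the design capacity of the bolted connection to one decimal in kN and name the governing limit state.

Bolt shear: A_b = π(22)²/4 = 380.13 mm². φR_n = 0.75 × 372 × 380.13 × 6 × 1 = 636.3 kN.
Bearing (6 mm plate, F_u = 450 MPa): end bolts L_c = 50 − 24/2 = 38, R_n = min(1.2×38×6×450, 2.4×22×6×450) = 123.12 kN/bolt; interior L_c = 87 − 24 = 63, R_n = 142.56 kN/bolt. φR_n = 0.75 × (2×123.12 + 4×142.56) = 612.4 kN.
Tension rupture (net): A_n = (225 − 2×26)×6 = 1038 mm² (U = 1.0, A_e = A_n). φR_n = 0.75 × 450 × 1038 = 350.3 kN.
Block shear: shear path 2×[50+2×87] = 2×224 mm, A_gv = 2688, A_nv = 2×(224 − 2.5×26)×6 = 1908 mm²; tension across gage: (85 − 1×26)×6 = 354 mm². R_n = min(0.6×450×1908, 0.6×350×2688) + 1.0×450×354 = min(515.16, 564.48) + 159.3 = 674.46 kN. φR_n = 0.75 × 674.46 = 505.8 kN.
Governing: min(636.3, 612.4, 350.3, 505.8) = 350.3 kN → net-section rupture.

350.3 kN (net-section rupture governs)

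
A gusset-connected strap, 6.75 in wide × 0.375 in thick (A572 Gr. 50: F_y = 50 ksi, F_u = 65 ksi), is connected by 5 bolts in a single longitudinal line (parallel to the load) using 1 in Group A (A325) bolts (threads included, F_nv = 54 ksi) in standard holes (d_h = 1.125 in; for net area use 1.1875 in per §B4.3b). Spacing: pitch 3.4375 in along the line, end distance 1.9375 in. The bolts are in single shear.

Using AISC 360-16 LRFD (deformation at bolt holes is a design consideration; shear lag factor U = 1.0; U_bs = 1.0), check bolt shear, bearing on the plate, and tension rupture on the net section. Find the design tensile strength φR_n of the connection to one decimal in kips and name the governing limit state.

101.7 kips (net-section rupture governs)

Bolt shear: A_b = π(1)²/4 = 0.7854 in². φR_n = 0.75 × 54 × 0.7854 × 5 × 1 = 159.0 kips.
Bearing (0.375 in plate, F_u = 65 ksi): end bolts L_c = 1.9375 − 1.125/2 = 1.375, R_n = min(1.2×1.375×0.375×65, 2.4×1×0.375×65) = 40.219 kips/bolt; interior L_c = 3.4375 − 1.125 = 2.3125, R_n = 58.5 kips/bolt. φR_n = 0.75 × (1×40.219 + 4×58.5) = 205.7 kips.
Tension rupture (net): A_n = (6.75 − 1×1.1875)×0.375 = 2.0859 in² (U = 1.0, A_e = A_n). φR_n = 0.75 × 65 × 2.0859 = 101.7 kips.
Governing: min(159.0, 205.7, 101.7) = 101.7 kips → net-section rupture.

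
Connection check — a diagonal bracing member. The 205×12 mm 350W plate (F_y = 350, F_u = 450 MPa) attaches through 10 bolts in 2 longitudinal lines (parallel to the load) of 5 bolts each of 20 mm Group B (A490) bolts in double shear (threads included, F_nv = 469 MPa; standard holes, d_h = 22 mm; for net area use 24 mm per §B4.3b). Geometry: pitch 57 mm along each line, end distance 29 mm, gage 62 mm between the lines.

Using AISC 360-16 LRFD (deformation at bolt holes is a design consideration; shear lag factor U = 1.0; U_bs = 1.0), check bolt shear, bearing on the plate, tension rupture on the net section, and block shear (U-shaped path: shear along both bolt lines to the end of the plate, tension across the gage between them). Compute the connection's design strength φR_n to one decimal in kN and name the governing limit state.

Bolt shear: A_b = π(20)²/4 = 314.16 mm². φR_n = 0.75 × 469 × 314.16 × 10 × 2 = 2210.1 kN.
Bearing (12 mm plate, F_u = 450 MPa): end bolts L_c = 29 − 22/2 = 18, R_n = min(1.2×18×12×450, 2.4×20×12×450) = 116.64 kN/bolt; interior L_c = 57 − 22 = 35, R_n = 226.8 kN/bolt. φR_n = 0.75 × (2×116.64 + 8×226.8) = 1535.8 kN.
Tension rupture (net): A_n = (205 − 2×24)×12 = 1884 mm² (U = 1.0, A_e = A_n). φR_n = 0.75 × 450 × 1884 = 635.9 kN.
Block shear: shear path 2×[29+4×57] = 2×257 mm, A_gv = 6168, A_nv = 2×(257 − 4.5×24)×12 = 3576 mm²; tension across gage: (62 − 1×24)×12 = 456 mm². R_n = min(0.6×450×3576, 0.6×350×6168) + 1.0×450×456 = min(965.52, 1295.3) + 205.2 = 1170.7 kN. φR_n = 0.75 × 1170.7 = 878.0 kN.
Governing: min(2210.1, 1535.8, 635.9, 878.0) = 635.9 kN → net-section rupture.

635.9 kN (net-section rupture governs)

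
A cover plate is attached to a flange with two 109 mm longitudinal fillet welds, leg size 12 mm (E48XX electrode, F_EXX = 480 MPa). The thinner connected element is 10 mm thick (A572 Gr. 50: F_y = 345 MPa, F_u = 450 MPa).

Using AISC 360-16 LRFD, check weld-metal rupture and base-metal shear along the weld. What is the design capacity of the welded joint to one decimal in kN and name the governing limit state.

399.5 kN (weld metal governs)

Weld metal: throat = 0.707×12 = 8.484 mm, L = 2×109 = 218 mm. φR_n = 0.75 × 0.6 × 480 × 8.484 × 218 = 399.5 kN.
Base metal shear (10 mm plate): yield φR_n = 1.0×0.6×345×10×218 = 451.3 kN; rupture φR_n = 0.75×0.6×450×10×218 = 441.5 kN; take 441.5 kN (rupture).
Governing: min(399.5, 441.5) = 399.5 kN → weld metal.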